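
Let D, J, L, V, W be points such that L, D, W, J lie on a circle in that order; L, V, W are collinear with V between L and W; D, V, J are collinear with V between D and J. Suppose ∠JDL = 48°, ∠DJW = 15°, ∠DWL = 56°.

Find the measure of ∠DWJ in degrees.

∠DWJ = 104°

1. ∠DJL = 56°  [same arc LD]
2. ∠DLJ = 76°  [△LDJ]
3. ∠DWJ = 104°  [cyclic LDWJ, opposite ∠L+∠W]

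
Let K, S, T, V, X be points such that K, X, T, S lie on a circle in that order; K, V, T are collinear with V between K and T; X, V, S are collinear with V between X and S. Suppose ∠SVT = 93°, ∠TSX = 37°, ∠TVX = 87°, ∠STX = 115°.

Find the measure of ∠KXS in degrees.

1. ∠KVX = 93°  [vertical angles at V]
2. ∠TKX = 37°  [same arc XT]
3. ∠KXS = 50°  [△KVX]

∠KXS = 50°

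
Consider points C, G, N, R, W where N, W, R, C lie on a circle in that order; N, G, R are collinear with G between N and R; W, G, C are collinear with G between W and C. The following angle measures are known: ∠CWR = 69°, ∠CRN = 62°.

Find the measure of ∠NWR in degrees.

∠NWR = 131°

1. ∠CNR = 69°  [same arc RC]
2. ∠NCR = 49°  [△NRC]
3. ∠NWR = 131°  [cyclic NWRC, opposite ∠W+∠C]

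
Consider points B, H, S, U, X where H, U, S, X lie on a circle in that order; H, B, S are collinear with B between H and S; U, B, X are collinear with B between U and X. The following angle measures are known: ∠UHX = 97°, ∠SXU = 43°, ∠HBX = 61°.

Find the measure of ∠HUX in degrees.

1. ∠SHU = 43°  [same arc US]
2. ∠SBU = 61°  [vertical angles at B]
3. ∠HBU = 119°  [linear pair at B on HS]
4. ∠HUX = 18°  [△HBU]

∠HUX = 18°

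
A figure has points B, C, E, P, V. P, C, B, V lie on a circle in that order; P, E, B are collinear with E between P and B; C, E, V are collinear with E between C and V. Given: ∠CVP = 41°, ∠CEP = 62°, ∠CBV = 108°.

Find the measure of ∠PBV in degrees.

1. ∠CPV = 72°  [cyclic PCBV, opposite ∠P+∠B]
2. ∠PCV = 67°  [△PCV]
3. ∠PBV = 67°  [same arc PV]

∠PBV = 67°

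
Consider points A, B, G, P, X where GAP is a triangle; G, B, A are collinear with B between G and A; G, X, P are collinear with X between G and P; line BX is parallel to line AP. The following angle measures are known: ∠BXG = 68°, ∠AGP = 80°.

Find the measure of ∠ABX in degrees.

1. ∠APG = 68°  [BX∥AP, corresponding at X]
2. ∠GAP = 32°  [△GAP]
3. ∠GBX = 32°  [BX∥AP, corresponding at B]
4. ∠ABX = 148°  [linear pair at B on GA]

∠ABX = 148°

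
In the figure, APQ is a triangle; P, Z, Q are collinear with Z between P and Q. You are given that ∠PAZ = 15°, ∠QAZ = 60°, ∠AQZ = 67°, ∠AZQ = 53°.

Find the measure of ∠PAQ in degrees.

1. ∠AQP = 67°  [Z on ray QP]
2. ∠AZP = 127°  [linear pair at Z on PQ]
3. ∠APZ = 38°  [△APZ]
4. ∠APQ = 38°  [Z on ray PQ]
5. ∠PAQ = 75°  [△APQ]

∠PAQ = 75°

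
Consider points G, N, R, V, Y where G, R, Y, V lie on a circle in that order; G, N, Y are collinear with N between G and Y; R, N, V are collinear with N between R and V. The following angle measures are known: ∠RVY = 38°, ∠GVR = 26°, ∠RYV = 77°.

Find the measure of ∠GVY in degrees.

∠GVY = 64°

1. ∠RGY = 38°  [same arc RY]
2. ∠GYR = 26°  [same arc GR]
3. ∠GRY = 116°  [△GRY]
4. ∠GVY = 64°  [cyclic GRYV, opposite ∠R+∠V]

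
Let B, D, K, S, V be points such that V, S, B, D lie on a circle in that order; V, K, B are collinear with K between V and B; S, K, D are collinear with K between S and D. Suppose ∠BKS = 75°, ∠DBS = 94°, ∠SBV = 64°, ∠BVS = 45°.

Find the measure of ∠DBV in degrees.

∠DBV = 30°

1. ∠DKV = 75°  [vertical angles at K]
2. ∠BSD = 41°  [△SKB]
3. ∠BDS = 45°  [△SBD]
4. ∠BKD = 105°  [linear pair at K on VB]
5. ∠DBV = 30°  [△BKD]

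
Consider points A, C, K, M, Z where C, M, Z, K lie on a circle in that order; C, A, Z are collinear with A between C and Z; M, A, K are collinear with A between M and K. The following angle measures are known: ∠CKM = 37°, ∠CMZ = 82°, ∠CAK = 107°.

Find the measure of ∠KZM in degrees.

1. ∠CZM = 37°  [same arc CM]
2. ∠MCZ = 61°  [△CMZ]
3. ∠MAZ = 107°  [vertical angles at A]
4. ∠KMZ = 36°  [△MAZ]
5. ∠MKZ = 61°  [same arc MZ]
6. ∠KZM = 83°  [△MZK]

∠KZM = 83°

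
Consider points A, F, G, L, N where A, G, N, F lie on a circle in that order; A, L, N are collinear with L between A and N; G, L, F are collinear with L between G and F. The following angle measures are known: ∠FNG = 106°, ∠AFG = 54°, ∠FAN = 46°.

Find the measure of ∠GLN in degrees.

∠GLN = 80°

1. ∠ANG = 54°  [same arc AG]
2. ∠FGN = 46°  [same arc NF]
3. ∠GLN = 80°  [△GLN]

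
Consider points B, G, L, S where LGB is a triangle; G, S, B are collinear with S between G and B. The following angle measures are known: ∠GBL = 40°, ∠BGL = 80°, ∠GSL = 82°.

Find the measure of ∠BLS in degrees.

∠BLS = 42°

1. ∠LBS = 40°  [S on ray BG]
2. ∠BSL = 98°  [linear pair at S on GB]
3. ∠BLS = 42°  [△LSB]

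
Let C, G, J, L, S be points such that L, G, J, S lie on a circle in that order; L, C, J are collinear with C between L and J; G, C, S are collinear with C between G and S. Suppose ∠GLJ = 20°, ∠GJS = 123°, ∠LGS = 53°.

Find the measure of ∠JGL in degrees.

1. ∠GSJ = 20°  [same arc GJ]
2. ∠GCL = 107°  [△LCG]
3. ∠JGS = 37°  [△GJS]
4. ∠GCJ = 73°  [linear pair at C on LJ]
5. ∠GJL = 70°  [△GCJ]
6. ∠JGL = 90°  [△LGJ]

∠JGL = 90°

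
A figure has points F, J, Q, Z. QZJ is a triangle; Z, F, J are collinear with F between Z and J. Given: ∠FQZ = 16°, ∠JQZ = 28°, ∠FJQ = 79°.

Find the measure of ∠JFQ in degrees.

1. ∠QJZ = 79°  [F on ray JZ]
2. ∠JZQ = 73°  [△QZJ]
3. ∠FZQ = 73°  [F on ray ZJ]
4. ∠QFZ = 91°  [△QZF]
5. ∠JFQ = 89°  [linear pair at F on ZJ]

∠JFQ = 89°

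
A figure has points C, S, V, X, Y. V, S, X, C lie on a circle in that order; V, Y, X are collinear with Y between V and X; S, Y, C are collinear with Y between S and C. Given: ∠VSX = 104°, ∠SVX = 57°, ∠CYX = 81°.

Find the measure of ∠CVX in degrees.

1. ∠VCX = 76°  [cyclic VSXC, opposite ∠S+∠C]
2. ∠SCX = 57°  [same arc SX]
3. ∠CXV = 42°  [△XYC]
4. ∠CVX = 62°  [△VXC]

∠CVX = 62°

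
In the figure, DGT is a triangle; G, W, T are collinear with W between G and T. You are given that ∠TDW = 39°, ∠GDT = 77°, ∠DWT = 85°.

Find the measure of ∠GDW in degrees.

∠GDW = 38°

1. ∠DTW = 56°  [△DWT]
2. ∠DWG = 95°  [linear pair at W on GT]
3. ∠DTG = 56°  [W on ray TG]
4. ∠DGT = 47°  [△DGT]
5. ∠DGW = 47°  [W on ray GT]
6. ∠GDW = 38°  [△DGW]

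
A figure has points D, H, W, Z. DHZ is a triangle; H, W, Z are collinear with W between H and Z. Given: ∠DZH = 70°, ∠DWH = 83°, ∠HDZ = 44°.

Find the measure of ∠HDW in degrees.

1. ∠DHZ = 66°  [△DHZ]
2. ∠DHW = 66°  [W on ray HZ]
3. ∠HDW = 31°  [△DHW]

∠HDW = 31°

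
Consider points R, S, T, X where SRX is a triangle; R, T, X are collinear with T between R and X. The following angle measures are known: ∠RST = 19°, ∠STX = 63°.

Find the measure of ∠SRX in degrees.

1. ∠RTS = 117°  [linear pair at T on RX]
2. ∠SRT = 44°  [△SRT]
3. ∠SRX = 44°  [T on ray RX]

∠SRX = 44°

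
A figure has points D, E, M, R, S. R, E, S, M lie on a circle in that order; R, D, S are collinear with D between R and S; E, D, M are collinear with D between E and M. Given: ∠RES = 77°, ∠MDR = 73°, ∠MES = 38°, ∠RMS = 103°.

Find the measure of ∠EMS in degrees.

1. ∠MDS = 107°  [linear pair at D on RS]
2. ∠MRS = 38°  [same arc SM]
3. ∠MSR = 39°  [△RSM]
4. ∠EMS = 34°  [△SDM]

∠EMS = 34°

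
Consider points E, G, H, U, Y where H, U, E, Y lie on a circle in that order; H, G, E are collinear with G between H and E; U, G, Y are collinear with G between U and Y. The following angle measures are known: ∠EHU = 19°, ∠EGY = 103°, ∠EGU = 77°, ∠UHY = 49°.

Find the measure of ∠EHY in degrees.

1. ∠EYU = 19°  [same arc UE]
2. ∠UEY = 131°  [cyclic HUEY, opposite ∠H+∠E]
3. ∠EUY = 30°  [△UEY]
4. ∠EHY = 30°  [same arc EY]

∠EHY = 30°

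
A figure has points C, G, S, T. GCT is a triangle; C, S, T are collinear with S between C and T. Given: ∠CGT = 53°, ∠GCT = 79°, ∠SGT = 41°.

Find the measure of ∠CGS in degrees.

∠CGS = 12°

1. ∠CTG = 48°  [△GCT]
2. ∠GCS = 79°  [S on ray CT]
3. ∠GTS = 48°  [S on ray TC]
4. ∠GST = 91°  [△GST]
5. ∠CSG = 89°  [linear pair at S on CT]
6. ∠CGS = 12°  [△GCS]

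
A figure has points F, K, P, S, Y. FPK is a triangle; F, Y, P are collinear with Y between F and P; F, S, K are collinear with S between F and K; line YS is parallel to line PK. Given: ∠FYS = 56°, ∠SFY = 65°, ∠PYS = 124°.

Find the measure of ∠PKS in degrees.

1. ∠FSY = 59°  [△FYS]
2. ∠KSY = 121°  [linear pair at S on FK]
3. ∠PKS = 59°  [YS∥PK, co-interior at K–S]

∠PKS = 59°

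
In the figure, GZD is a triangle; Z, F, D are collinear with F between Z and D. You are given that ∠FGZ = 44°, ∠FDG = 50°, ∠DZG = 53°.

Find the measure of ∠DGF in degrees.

∠DGF = 33°

1. ∠FZG = 53°  [F on ray ZD]
2. ∠GFZ = 83°  [△GZF]
3. ∠DFG = 97°  [linear pair at F on ZD]
4. ∠DGF = 33°  [△GFD]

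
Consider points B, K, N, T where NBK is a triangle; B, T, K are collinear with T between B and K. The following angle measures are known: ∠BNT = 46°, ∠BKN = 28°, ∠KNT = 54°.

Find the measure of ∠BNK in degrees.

∠BNK = 100°

1. ∠NKT = 28°  [T on ray KB]
2. ∠KTN = 98°  [△NTK]
3. ∠BTN = 82°  [linear pair at T on BK]
4. ∠NBT = 52°  [△NBT]
5. ∠KBN = 52°  [T on ray BK]
6. ∠BNK = 100°  [△NBK]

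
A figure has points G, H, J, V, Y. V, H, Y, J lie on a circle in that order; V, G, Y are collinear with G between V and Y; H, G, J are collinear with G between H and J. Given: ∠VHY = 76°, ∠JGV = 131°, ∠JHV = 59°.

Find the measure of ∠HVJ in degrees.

1. ∠VJY = 104°  [cyclic VHYJ, opposite ∠H+∠J]
2. ∠JYV = 59°  [same arc VJ]
3. ∠JVY = 17°  [△VYJ]
4. ∠HJV = 32°  [△VGJ]
5. ∠HVJ = 89°  [△VHJ]

∠HVJ = 89°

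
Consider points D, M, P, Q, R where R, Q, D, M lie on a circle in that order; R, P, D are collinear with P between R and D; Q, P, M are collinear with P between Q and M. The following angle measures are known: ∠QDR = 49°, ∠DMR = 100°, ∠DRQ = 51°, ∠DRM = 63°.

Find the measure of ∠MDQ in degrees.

∠MDQ = 66°

1. ∠DMQ = 51°  [same arc QD]
2. ∠DQM = 63°  [same arc DM]
3. ∠MDQ = 66°  [△QDM]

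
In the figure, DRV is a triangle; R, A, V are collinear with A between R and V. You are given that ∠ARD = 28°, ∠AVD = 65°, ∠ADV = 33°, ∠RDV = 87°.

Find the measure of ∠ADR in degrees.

1. ∠DAV = 82°  [△DAV]
2. ∠DAR = 98°  [linear pair at A on RV]
3. ∠ADR = 54°  [△DRA]

∠ADR = 54°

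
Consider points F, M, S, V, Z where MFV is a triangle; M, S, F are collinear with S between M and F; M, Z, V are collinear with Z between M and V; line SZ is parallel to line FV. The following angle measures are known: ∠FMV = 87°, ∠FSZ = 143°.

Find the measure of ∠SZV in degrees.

1. ∠SMZ = 87°  [S on MF, Z on MV]
2. ∠MSZ = 37°  [linear pair at S on MF]
3. ∠MZS = 56°  [△MSZ]
4. ∠SZV = 124°  [linear pair at Z on MV]

∠SZV = 124°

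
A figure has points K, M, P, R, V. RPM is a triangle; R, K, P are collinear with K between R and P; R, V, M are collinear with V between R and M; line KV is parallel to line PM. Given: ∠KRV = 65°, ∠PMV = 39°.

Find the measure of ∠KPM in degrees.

1. ∠MRP = 65°  [K on RP, V on RM]
2. ∠PMR = 39°  [V on ray MR]
3. ∠MPR = 76°  [△RPM]
4. ∠KPM = 76°  [K on ray PR]

∠KPM = 76°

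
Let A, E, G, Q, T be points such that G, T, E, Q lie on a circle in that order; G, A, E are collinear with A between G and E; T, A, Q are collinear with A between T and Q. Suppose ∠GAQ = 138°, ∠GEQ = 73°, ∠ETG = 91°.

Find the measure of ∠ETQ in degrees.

∠ETQ = 18°

1. ∠EQG = 89°  [cyclic GTEQ, opposite ∠T+∠Q]
2. ∠EGQ = 18°  [△GEQ]
3. ∠ETQ = 18°  [same arc EQ]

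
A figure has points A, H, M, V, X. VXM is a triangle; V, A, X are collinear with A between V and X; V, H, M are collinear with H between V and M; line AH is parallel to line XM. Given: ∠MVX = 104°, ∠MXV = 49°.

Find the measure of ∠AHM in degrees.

∠AHM = 153°

1. ∠VMX = 27°  [△VXM]
2. ∠AHV = 27°  [AH∥XM, corresponding at H]
3. ∠AHM = 153°  [linear pair at H on VM]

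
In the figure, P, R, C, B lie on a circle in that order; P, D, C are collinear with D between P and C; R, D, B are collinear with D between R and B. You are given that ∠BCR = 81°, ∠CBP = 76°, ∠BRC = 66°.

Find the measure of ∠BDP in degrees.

∠BDP = 71°

1. ∠CBR = 33°  [△RCB]
2. ∠CRP = 104°  [cyclic PRCB, opposite ∠R+∠B]
3. ∠BPC = 66°  [same arc CB]
4. ∠CPR = 33°  [same arc RC]
5. ∠PCR = 43°  [△PRC]
6. ∠PBR = 43°  [same arc PR]
7. ∠BDP = 71°  [△PDB]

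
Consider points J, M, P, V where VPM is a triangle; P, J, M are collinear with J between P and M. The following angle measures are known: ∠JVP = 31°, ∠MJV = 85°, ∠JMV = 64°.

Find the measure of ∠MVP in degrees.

1. ∠PJV = 95°  [linear pair at J on PM]
2. ∠PMV = 64°  [J on ray MP]
3. ∠JPV = 54°  [△VPJ]
4. ∠MPV = 54°  [J on ray PM]
5. ∠MVP = 62°  [△VPM]

∠MVP = 62°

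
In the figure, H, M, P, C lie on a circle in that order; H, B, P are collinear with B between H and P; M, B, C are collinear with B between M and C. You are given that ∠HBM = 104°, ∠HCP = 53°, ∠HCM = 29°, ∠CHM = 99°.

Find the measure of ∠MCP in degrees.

1. ∠MBP = 76°  [linear pair at B on HP]
2. ∠HPM = 29°  [same arc HM]
3. ∠CPM = 81°  [cyclic HMPC, opposite ∠H+∠P]
4. ∠CMP = 75°  [△MBP]
5. ∠MCP = 24°  [△MPC]

∠MCP = 24°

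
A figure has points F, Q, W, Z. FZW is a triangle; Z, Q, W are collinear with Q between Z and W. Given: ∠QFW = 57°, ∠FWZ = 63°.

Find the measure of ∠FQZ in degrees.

∠FQZ = 120°

1. ∠FWQ = 63°  [Q on ray WZ]
2. ∠FQW = 60°  [△FQW]
3. ∠FQZ = 120°  [linear pair at Q on ZW]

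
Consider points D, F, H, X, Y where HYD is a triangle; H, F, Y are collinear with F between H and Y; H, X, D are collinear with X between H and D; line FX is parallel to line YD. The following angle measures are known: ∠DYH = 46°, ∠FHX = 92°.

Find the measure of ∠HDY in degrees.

∠HDY = 42°

1. ∠HFX = 46°  [FX∥YD, corresponding at F]
2. ∠FXH = 42°  [△HFX]
3. ∠HDY = 42°  [FX∥YD, corresponding at X]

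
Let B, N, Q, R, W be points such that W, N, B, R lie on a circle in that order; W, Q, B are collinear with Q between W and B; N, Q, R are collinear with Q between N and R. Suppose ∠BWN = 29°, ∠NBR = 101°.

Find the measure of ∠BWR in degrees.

1. ∠BRN = 29°  [same arc NB]
2. ∠BNR = 50°  [△NBR]
3. ∠BWR = 50°  [same arc BR]

∠BWR = 50°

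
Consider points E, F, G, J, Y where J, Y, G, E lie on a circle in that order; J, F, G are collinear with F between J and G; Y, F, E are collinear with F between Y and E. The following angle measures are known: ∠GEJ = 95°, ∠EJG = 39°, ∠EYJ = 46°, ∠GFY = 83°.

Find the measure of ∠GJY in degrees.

1. ∠GYJ = 85°  [cyclic JYGE, opposite ∠Y+∠E]
2. ∠EYG = 39°  [same arc GE]
3. ∠JGY = 58°  [△YFG]
4. ∠GJY = 37°  [△JYG]

∠GJY = 37°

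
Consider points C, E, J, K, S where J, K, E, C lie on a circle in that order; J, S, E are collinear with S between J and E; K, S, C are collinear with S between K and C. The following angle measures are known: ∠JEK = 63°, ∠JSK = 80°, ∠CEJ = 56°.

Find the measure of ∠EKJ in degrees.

1. ∠CKJ = 56°  [same arc JC]
2. ∠EJK = 44°  [△JSK]
3. ∠EKJ = 73°  [△JKE]

∠EKJ = 73°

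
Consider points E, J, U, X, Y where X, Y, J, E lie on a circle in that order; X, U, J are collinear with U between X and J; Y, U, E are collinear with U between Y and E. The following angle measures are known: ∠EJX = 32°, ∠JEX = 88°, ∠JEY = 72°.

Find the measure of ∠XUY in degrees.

1. ∠EYX = 32°  [same arc XE]
2. ∠JXY = 72°  [same arc YJ]
3. ∠XUY = 76°  [△XUY]

∠XUY = 76°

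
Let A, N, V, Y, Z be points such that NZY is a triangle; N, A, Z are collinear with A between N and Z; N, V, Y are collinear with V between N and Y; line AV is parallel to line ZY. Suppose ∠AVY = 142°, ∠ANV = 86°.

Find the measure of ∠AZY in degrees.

∠AZY = 56°

1. ∠AVN = 38°  [linear pair at V on NY]
2. ∠NAV = 56°  [△NAV]
3. ∠VAZ = 124°  [linear pair at A on NZ]
4. ∠AZY = 56°  [AV∥ZY, co-interior at Z–A]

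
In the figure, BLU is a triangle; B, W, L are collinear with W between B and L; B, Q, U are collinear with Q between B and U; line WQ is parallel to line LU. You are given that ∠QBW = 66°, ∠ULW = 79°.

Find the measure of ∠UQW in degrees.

∠UQW = 145°

1. ∠LBU = 66°  [W on BL, Q on BU]
2. ∠BLU = 79°  [W on ray LB]
3. ∠BUL = 35°  [△BLU]
4. ∠BQW = 35°  [WQ∥LU, corresponding at Q]
5. ∠UQW = 145°  [linear pair at Q on BU]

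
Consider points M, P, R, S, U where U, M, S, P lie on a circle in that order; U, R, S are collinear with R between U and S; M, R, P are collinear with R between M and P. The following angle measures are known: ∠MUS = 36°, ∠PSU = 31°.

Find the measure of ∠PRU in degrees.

1. ∠MPS = 36°  [same arc MS]
2. ∠PRS = 113°  [△SRP]
3. ∠PRU = 67°  [linear pair at R on US]

∠PRU = 67°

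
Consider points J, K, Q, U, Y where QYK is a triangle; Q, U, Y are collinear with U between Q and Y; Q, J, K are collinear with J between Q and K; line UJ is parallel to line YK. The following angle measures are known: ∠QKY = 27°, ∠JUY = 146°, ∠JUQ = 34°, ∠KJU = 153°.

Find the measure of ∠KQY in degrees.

1. ∠QJU = 27°  [UJ∥YK, corresponding at J]
2. ∠JQU = 119°  [△QUJ]
3. ∠KQY = 119°  [U on QY, J on QK]

∠KQY = 119°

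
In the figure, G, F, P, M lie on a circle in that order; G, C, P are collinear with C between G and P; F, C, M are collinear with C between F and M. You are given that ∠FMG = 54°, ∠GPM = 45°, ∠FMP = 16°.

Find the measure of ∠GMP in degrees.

∠GMP = 70°

1. ∠FPG = 54°  [same arc GF]
2. ∠FGP = 16°  [same arc FP]
3. ∠GFP = 110°  [△GFP]
4. ∠GMP = 70°  [cyclic GFPM, opposite ∠F+∠M]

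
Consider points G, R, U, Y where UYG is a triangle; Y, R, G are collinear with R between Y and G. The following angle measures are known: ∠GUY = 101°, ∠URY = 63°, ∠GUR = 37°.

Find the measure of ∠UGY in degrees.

∠UGY = 26°

1. ∠GRU = 117°  [linear pair at R on YG]
2. ∠RGU = 26°  [△URG]
3. ∠UGY = 26°  [R on ray GY]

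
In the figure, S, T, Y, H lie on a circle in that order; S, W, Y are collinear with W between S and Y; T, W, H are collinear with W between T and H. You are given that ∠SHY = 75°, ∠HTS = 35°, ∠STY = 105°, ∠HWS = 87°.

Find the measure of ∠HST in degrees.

1. ∠HYS = 35°  [same arc SH]
2. ∠HSY = 70°  [△SYH]
3. ∠SHT = 23°  [△SWH]
4. ∠HST = 122°  [△STH]

∠HST = 122°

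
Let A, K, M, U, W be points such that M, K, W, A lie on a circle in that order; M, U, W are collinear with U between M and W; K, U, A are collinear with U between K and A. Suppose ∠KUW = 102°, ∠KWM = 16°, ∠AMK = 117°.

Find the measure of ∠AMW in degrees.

1. ∠AUM = 102°  [vertical angles at U]
2. ∠KAM = 16°  [same arc MK]
3. ∠AMW = 62°  [△MUA]

∠AMW = 62°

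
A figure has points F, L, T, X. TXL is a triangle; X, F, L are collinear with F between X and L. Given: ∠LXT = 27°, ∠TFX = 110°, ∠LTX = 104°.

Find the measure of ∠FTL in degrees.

1. ∠TLX = 49°  [△TXL]
2. ∠LFT = 70°  [linear pair at F on XL]
3. ∠FLT = 49°  [F on ray LX]
4. ∠FTL = 61°  [△TFL]

∠FTL = 61°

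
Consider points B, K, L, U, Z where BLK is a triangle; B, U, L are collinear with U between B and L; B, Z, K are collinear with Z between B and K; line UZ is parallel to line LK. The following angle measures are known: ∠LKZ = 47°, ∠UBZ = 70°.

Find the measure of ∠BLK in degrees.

1. ∠BKL = 47°  [Z on ray KB]
2. ∠KBL = 70°  [U on BL, Z on BK]
3. ∠BLK = 63°  [△BLK]

∠BLK = 63°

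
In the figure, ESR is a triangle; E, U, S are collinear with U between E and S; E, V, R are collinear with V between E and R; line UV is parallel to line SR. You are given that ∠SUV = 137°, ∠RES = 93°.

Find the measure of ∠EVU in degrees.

∠EVU = 44°

1. ∠EUV = 43°  [linear pair at U on ES]
2. ∠UEV = 93°  [U on ES, V on ER]
3. ∠EVU = 44°  [△EUV]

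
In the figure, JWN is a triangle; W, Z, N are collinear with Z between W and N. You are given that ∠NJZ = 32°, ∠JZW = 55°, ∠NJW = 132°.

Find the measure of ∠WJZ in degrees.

1. ∠JZN = 125°  [linear pair at Z on WN]
2. ∠JNZ = 23°  [△JZN]
3. ∠JNW = 23°  [Z on ray NW]
4. ∠JWN = 25°  [△JWN]
5. ∠JWZ = 25°  [Z on ray WN]
6. ∠WJZ = 100°  [△JWZ]

∠WJZ = 100°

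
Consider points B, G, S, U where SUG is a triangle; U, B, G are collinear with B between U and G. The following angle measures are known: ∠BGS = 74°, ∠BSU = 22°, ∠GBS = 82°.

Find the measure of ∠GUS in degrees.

∠GUS = 60°

1. ∠SBU = 98°  [linear pair at B on UG]
2. ∠BUS = 60°  [△SUB]
3. ∠GUS = 60°  [B on ray UG]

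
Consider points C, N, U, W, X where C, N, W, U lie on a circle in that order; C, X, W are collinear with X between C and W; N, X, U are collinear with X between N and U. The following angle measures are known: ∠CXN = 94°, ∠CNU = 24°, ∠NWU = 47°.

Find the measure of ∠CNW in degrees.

∠CNW = 95°

1. ∠NCW = 62°  [△CXN]
2. ∠NCU = 133°  [cyclic CNWU, opposite ∠C+∠W]
3. ∠CUN = 23°  [△CNU]
4. ∠CWN = 23°  [same arc CN]
5. ∠CNW = 95°  [△CNW]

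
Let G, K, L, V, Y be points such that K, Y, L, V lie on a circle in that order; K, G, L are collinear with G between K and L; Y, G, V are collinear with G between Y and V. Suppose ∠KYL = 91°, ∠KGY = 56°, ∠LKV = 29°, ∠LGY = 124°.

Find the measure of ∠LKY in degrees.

∠LKY = 62°

1. ∠LYV = 29°  [same arc LV]
2. ∠KLY = 27°  [△YGL]
3. ∠LKY = 62°  [△KYL]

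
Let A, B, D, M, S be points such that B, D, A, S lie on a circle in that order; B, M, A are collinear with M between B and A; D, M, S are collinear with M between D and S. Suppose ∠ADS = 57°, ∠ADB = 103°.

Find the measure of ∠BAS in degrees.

∠BAS = 46°

1. ∠ABS = 57°  [same arc AS]
2. ∠ASB = 77°  [cyclic BDAS, opposite ∠D+∠S]
3. ∠BAS = 46°  [△BAS]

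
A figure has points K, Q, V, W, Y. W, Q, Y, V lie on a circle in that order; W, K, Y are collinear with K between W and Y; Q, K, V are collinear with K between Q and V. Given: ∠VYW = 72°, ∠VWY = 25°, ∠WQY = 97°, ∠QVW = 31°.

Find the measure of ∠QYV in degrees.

1. ∠VQW = 72°  [same arc WV]
2. ∠QWV = 77°  [△WQV]
3. ∠QYV = 103°  [cyclic WQYV, opposite ∠W+∠Y]

∠QYV = 103°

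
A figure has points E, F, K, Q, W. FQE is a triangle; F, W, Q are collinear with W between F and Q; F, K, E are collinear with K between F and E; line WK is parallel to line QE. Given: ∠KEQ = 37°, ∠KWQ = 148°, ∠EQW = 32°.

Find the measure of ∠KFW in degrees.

∠KFW = 111°

1. ∠FEQ = 37°  [K on ray EF]
2. ∠FWK = 32°  [linear pair at W on FQ]
3. ∠FKW = 37°  [WK∥QE, corresponding at K]
4. ∠KFW = 111°  [△FWK]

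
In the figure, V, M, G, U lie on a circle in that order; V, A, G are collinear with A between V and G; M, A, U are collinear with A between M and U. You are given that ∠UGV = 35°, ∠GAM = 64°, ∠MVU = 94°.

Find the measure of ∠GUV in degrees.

∠GUV = 80°

1. ∠UMV = 35°  [same arc VU]
2. ∠UAV = 64°  [vertical angles at A]
3. ∠MUV = 51°  [△VMU]
4. ∠GVU = 65°  [△VAU]
5. ∠GUV = 80°  [△VGU]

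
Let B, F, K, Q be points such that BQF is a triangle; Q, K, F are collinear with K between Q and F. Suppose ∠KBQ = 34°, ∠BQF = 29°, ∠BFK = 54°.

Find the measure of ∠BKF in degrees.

1. ∠BQK = 29°  [K on ray QF]
2. ∠BKQ = 117°  [△BQK]
3. ∠BKF = 63°  [linear pair at K on QF]

∠BKF = 63°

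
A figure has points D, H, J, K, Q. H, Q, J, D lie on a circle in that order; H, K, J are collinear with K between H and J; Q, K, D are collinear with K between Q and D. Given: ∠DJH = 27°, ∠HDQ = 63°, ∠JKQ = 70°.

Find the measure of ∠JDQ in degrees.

∠JDQ = 43°

1. ∠DQH = 27°  [same arc HD]
2. ∠HJQ = 63°  [same arc HQ]
3. ∠DHQ = 90°  [△HQD]
4. ∠DQJ = 47°  [△QKJ]
5. ∠DJQ = 90°  [cyclic HQJD, opposite ∠H+∠J]
6. ∠JDQ = 43°  [△QJD]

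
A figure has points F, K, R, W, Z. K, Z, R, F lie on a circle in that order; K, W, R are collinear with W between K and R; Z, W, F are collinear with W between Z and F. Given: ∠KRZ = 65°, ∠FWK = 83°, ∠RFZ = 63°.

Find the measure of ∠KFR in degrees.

∠KFR = 128°

1. ∠KFZ = 65°  [same arc KZ]
2. ∠FWR = 97°  [linear pair at W on KR]
3. ∠FKR = 32°  [△KWF]
4. ∠FRK = 20°  [△RWF]
5. ∠KFR = 128°  [△KRF]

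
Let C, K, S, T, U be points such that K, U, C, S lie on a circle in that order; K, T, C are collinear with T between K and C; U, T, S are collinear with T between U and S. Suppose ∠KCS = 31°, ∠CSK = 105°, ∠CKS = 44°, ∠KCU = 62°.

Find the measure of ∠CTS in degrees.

1. ∠KUS = 31°  [same arc KS]
2. ∠CUK = 75°  [cyclic KUCS, opposite ∠U+∠S]
3. ∠CKU = 43°  [△KUC]
4. ∠KTU = 106°  [△KTU]
5. ∠CTS = 106°  [vertical angles at T]

∠CTS = 106°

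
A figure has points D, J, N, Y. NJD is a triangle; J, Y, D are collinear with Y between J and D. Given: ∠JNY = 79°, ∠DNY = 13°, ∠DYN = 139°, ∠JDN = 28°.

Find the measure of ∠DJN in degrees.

1. ∠JYN = 41°  [linear pair at Y on JD]
2. ∠NJY = 60°  [△NJY]
3. ∠DJN = 60°  [Y on ray JD]

∠DJN = 60°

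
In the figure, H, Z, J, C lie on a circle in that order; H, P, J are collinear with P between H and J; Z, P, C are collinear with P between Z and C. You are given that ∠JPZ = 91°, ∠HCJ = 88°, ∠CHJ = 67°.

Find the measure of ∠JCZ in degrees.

∠JCZ = 66°

1. ∠CPH = 91°  [vertical angles at P]
2. ∠CJH = 25°  [△HJC]
3. ∠CPJ = 89°  [linear pair at P on HJ]
4. ∠JCZ = 66°  [△JPC]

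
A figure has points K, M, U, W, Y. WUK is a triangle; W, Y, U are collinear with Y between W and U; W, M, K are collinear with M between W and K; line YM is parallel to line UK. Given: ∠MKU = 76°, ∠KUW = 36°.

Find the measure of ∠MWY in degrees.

1. ∠UKW = 76°  [M on ray KW]
2. ∠KWU = 68°  [△WUK]
3. ∠MWY = 68°  [Y on WU, M on WK]

∠MWY = 68°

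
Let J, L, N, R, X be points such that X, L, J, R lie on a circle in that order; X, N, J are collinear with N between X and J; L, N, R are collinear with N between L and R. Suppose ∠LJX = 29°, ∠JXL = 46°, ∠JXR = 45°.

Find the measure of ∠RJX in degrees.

∠RJX = 60°

1. ∠JLX = 105°  [△XLJ]
2. ∠JRX = 75°  [cyclic XLJR, opposite ∠L+∠R]
3. ∠RJX = 60°  [△XJR]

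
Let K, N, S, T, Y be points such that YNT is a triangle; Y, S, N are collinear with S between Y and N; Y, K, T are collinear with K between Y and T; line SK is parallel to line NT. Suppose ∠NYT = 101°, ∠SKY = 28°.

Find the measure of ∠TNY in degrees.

1. ∠KYS = 101°  [S on YN, K on YT]
2. ∠KSY = 51°  [△YSK]
3. ∠TNY = 51°  [SK∥NT, corresponding at S]

∠TNY = 51°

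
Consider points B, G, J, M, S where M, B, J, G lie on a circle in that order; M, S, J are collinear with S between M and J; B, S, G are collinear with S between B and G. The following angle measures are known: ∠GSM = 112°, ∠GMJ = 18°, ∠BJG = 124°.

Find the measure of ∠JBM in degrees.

1. ∠BSJ = 112°  [vertical angles at S]
2. ∠GBJ = 18°  [same arc JG]
3. ∠BGJ = 38°  [△BJG]
4. ∠BJM = 50°  [△BSJ]
5. ∠BMJ = 38°  [same arc BJ]
6. ∠JBM = 92°  [△MBJ]

∠JBM = 92°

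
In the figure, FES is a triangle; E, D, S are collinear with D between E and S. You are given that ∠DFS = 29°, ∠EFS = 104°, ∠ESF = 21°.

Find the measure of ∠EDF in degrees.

1. ∠DSF = 21°  [D on ray SE]
2. ∠FDS = 130°  [△FDS]
3. ∠EDF = 50°  [linear pair at D on ES]

∠EDF = 50°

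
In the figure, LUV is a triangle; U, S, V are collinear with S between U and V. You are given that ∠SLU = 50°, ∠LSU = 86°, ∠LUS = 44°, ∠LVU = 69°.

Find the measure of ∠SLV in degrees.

1. ∠LSV = 94°  [linear pair at S on UV]
2. ∠LVS = 69°  [S on ray VU]
3. ∠SLV = 17°  [△LSV]

∠SLV = 17°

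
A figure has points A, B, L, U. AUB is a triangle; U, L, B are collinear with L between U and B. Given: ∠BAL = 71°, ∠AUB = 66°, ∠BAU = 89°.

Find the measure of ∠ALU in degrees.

∠ALU = 96°

1. ∠ABU = 25°  [△AUB]
2. ∠ABL = 25°  [L on ray BU]
3. ∠ALB = 84°  [△ALB]
4. ∠ALU = 96°  [linear pair at L on UB]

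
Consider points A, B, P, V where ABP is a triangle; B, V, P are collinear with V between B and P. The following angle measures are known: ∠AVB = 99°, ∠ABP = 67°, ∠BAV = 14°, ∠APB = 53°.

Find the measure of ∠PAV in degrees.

1. ∠AVP = 81°  [linear pair at V on BP]
2. ∠APV = 53°  [V on ray PB]
3. ∠PAV = 46°  [△AVP]

∠PAV = 46°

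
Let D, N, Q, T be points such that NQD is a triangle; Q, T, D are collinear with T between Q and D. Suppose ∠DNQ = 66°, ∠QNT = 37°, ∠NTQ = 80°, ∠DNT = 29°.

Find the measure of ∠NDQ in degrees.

1. ∠DTN = 100°  [linear pair at T on QD]
2. ∠NDT = 51°  [△NTD]
3. ∠NDQ = 51°  [T on ray DQ]

∠NDQ = 51°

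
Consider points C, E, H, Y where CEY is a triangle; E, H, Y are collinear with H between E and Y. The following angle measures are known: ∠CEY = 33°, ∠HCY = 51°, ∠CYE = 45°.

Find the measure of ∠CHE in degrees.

∠CHE = 96°

1. ∠CYH = 45°  [H on ray YE]
2. ∠CHY = 84°  [△CHY]
3. ∠CHE = 96°  [linear pair at H on EY]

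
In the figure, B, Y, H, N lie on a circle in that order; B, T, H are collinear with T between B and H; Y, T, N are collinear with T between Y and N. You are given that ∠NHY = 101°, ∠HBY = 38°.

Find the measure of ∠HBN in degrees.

∠HBN = 41°

1. ∠HNY = 38°  [same arc YH]
2. ∠HYN = 41°  [△YHN]
3. ∠HBN = 41°  [same arc HN]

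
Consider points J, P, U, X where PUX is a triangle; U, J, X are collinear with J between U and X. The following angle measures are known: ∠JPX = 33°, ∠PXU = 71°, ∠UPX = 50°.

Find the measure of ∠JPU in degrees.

1. ∠PUX = 59°  [△PUX]
2. ∠JXP = 71°  [J on ray XU]
3. ∠JUP = 59°  [J on ray UX]
4. ∠PJX = 76°  [△PJX]
5. ∠PJU = 104°  [linear pair at J on UX]
6. ∠JPU = 17°  [△PUJ]

∠JPU = 17°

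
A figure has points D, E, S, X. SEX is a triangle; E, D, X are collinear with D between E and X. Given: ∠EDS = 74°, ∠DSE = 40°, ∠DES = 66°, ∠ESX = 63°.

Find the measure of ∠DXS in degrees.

∠DXS = 51°

1. ∠SEX = 66°  [D on ray EX]
2. ∠EXS = 51°  [△SEX]
3. ∠DXS = 51°  [D on ray XE]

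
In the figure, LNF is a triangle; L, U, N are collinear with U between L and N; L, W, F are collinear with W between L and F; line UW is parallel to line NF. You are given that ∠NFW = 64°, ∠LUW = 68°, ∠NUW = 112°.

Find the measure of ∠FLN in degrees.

1. ∠LFN = 64°  [W on ray FL]
2. ∠FNL = 68°  [UW∥NF, corresponding at U]
3. ∠FLN = 48°  [△LNF]

∠FLN = 48°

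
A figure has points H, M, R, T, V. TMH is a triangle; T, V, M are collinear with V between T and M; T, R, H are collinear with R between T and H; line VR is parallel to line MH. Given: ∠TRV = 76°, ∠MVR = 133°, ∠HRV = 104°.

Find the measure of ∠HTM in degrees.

∠HTM = 57°

1. ∠RVT = 47°  [linear pair at V on TM]
2. ∠RTV = 57°  [△TVR]
3. ∠HTM = 57°  [V on TM, R on TH]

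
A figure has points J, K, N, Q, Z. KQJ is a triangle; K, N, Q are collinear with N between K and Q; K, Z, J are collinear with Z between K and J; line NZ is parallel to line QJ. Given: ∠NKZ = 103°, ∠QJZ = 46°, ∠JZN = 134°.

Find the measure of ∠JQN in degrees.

∠JQN = 31°

1. ∠JKQ = 103°  [N on KQ, Z on KJ]
2. ∠KJQ = 46°  [Z on ray JK]
3. ∠JQK = 31°  [△KQJ]
4. ∠JQN = 31°  [N on ray QK]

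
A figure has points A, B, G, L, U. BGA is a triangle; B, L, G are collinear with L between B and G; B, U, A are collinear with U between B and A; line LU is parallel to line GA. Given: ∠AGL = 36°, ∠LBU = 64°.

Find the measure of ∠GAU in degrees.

1. ∠AGB = 36°  [L on ray GB]
2. ∠ABG = 64°  [L on BG, U on BA]
3. ∠BAG = 80°  [△BGA]
4. ∠GAU = 80°  [U on ray AB]

∠GAU = 80°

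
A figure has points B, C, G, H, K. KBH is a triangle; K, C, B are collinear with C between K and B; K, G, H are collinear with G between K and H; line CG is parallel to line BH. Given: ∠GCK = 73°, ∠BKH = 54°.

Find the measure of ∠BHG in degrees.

∠BHG = 53°

1. ∠HBK = 73°  [CG∥BH, corresponding at C]
2. ∠BHK = 53°  [△KBH]
3. ∠BHG = 53°  [G on ray HK]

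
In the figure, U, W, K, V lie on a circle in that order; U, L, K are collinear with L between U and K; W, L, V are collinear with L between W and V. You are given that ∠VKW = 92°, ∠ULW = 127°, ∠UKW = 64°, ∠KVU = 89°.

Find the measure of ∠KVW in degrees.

∠KVW = 25°

1. ∠KLW = 53°  [linear pair at L on UK]
2. ∠KWV = 63°  [△WLK]
3. ∠KVW = 25°  [△WKV]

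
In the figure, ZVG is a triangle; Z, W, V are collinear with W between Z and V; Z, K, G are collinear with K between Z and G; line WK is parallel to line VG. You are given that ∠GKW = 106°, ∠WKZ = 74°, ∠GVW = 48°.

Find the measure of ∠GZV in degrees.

∠GZV = 58°

1. ∠VGZ = 74°  [WK∥VG, corresponding at K]
2. ∠GVZ = 48°  [W on ray VZ]
3. ∠GZV = 58°  [△ZVG]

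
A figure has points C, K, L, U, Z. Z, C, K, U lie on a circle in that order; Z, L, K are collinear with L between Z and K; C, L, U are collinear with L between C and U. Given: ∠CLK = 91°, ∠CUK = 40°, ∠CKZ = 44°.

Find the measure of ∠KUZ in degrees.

∠KUZ = 84°

1. ∠CZK = 40°  [same arc CK]
2. ∠KCZ = 96°  [△ZCK]
3. ∠KUZ = 84°  [cyclic ZCKU, opposite ∠C+∠U]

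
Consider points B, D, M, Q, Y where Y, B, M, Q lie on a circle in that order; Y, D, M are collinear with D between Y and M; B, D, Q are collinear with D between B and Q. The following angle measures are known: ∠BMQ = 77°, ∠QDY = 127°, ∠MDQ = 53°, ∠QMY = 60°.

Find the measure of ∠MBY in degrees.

1. ∠BYQ = 103°  [cyclic YBMQ, opposite ∠Y+∠M]
2. ∠BDY = 53°  [vertical angles at D]
3. ∠QBY = 60°  [same arc YQ]
4. ∠BQY = 17°  [△YBQ]
5. ∠BYM = 67°  [△YDB]
6. ∠BMY = 17°  [same arc YB]
7. ∠MBY = 96°  [△YBM]

∠MBY = 96°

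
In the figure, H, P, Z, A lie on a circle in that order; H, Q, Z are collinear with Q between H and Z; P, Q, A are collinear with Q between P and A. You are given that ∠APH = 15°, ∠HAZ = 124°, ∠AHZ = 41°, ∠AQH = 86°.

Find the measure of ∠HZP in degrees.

∠HZP = 53°

1. ∠APZ = 41°  [same arc ZA]
2. ∠PQZ = 86°  [vertical angles at Q]
3. ∠HZP = 53°  [△PQZ]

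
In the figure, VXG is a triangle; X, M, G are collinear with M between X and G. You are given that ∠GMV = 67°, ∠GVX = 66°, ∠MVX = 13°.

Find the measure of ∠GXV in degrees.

1. ∠VMX = 113°  [linear pair at M on XG]
2. ∠MXV = 54°  [△VXM]
3. ∠GXV = 54°  [M on ray XG]

∠GXV = 54°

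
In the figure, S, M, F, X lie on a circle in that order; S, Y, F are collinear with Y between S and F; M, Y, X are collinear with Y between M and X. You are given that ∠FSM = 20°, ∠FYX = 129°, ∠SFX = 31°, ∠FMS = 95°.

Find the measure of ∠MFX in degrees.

∠MFX = 96°

1. ∠MFS = 65°  [△SMF]
2. ∠SMX = 31°  [same arc SX]
3. ∠MXS = 65°  [same arc SM]
4. ∠MSX = 84°  [△SMX]
5. ∠MFX = 96°  [cyclic SMFX, opposite ∠S+∠F]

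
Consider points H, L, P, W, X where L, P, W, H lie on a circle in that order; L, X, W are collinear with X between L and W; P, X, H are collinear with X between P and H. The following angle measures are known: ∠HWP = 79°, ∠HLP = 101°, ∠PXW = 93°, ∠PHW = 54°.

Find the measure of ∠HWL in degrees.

∠HWL = 39°

1. ∠HXL = 93°  [vertical angles at X]
2. ∠HXW = 87°  [linear pair at X on LW]
3. ∠HWL = 39°  [△WXH]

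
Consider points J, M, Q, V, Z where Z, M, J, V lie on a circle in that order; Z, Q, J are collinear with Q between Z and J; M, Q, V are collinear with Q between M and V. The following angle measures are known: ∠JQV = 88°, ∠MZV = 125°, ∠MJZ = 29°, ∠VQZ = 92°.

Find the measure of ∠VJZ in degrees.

∠VJZ = 26°

1. ∠MVZ = 29°  [same arc ZM]
2. ∠VMZ = 26°  [△ZMV]
3. ∠VJZ = 26°  [same arc ZV]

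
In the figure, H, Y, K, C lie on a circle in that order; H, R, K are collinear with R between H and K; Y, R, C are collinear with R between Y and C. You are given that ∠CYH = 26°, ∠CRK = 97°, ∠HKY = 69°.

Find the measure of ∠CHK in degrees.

∠CHK = 28°

1. ∠CRH = 83°  [linear pair at R on HK]
2. ∠HCY = 69°  [same arc HY]
3. ∠CHK = 28°  [△HRC]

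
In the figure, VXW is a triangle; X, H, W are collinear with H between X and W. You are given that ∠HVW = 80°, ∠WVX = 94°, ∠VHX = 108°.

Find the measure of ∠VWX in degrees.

1. ∠VHW = 72°  [linear pair at H on XW]
2. ∠HWV = 28°  [△VHW]
3. ∠VWX = 28°  [H on ray WX]

∠VWX = 28°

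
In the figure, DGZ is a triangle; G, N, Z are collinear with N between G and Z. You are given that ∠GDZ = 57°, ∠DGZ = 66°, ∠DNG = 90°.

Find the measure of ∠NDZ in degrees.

1. ∠DZG = 57°  [△DGZ]
2. ∠DNZ = 90°  [linear pair at N on GZ]
3. ∠DZN = 57°  [N on ray ZG]
4. ∠NDZ = 33°  [△DNZ]

∠NDZ = 33°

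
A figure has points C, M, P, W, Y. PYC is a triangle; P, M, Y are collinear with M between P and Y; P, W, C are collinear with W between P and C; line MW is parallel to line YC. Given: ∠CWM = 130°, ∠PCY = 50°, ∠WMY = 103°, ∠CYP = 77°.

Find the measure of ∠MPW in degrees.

∠MPW = 53°

1. ∠MWP = 50°  [linear pair at W on PC]
2. ∠PMW = 77°  [linear pair at M on PY]
3. ∠MPW = 53°  [△PMW]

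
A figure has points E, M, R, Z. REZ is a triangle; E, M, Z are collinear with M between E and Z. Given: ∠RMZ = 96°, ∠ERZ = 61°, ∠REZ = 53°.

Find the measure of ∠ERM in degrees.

1. ∠EMR = 84°  [linear pair at M on EZ]
2. ∠MER = 53°  [M on ray EZ]
3. ∠ERM = 43°  [△REM]

∠ERM = 43°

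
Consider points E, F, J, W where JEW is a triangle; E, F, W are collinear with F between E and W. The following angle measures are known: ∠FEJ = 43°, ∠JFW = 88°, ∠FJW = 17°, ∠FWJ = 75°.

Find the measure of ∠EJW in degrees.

1. ∠JEW = 43°  [F on ray EW]
2. ∠EWJ = 75°  [F on ray WE]
3. ∠EJW = 62°  [△JEW]

∠EJW = 62°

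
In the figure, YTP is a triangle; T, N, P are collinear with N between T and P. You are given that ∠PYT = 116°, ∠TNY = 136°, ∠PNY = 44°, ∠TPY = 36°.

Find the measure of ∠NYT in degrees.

∠NYT = 16°

1. ∠PTY = 28°  [△YTP]
2. ∠NTY = 28°  [N on ray TP]
3. ∠NYT = 16°  [△YTN]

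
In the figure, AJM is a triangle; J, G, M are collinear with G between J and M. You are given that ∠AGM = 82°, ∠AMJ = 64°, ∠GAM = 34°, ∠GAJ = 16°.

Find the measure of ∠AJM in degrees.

∠AJM = 66°

1. ∠AGJ = 98°  [linear pair at G on JM]
2. ∠AJG = 66°  [△AJG]
3. ∠AJM = 66°  [G on ray JM]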